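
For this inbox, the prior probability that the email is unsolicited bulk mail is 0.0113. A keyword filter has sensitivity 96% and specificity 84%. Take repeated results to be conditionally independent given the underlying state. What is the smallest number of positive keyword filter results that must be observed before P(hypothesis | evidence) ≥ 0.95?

5

Prior odds: 0.0113 ÷ 0.9887 = 113/9887.
False-positive rate = 1 − 0.84 = 0.16; likelihood ratio of a positive = 0.96/0.16 = 6.
Target posterior odds = 0.95/0.05 = 19.
Require 6ⁿ ≥ 19 ÷ (113/9887) = 187853/113.
6⁴ = 1296 falls short of 187853/113 but 6⁵ = 7776 reaches it, so n = 5.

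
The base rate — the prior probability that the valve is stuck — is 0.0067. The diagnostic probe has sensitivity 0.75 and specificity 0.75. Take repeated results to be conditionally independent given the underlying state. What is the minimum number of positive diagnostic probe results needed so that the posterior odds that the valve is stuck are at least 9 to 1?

7

Prior odds: 0.0067 ÷ 0.9933 = 67/9933.
False-positive rate = 1 − 0.75 = 0.25; likelihood ratio of a positive = 0.75/0.25 = 3.
Target odds = 9.
Require 3ⁿ ≥ 9 ÷ (67/9933) = 89397/67.
3⁶ = 729 falls short of 89397/67 but 3⁷ = 2187 reaches it, so n = 7.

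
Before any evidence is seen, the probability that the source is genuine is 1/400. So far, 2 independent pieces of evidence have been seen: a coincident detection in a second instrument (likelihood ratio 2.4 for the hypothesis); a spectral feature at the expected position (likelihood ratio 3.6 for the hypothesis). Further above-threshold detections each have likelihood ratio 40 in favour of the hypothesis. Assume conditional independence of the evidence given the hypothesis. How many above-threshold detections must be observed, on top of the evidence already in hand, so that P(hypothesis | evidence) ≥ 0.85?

Prior odds = 0.0025/0.9975 = 1/399.
Combined Bayes factor of the evidence already in hand = 2.4 × 3.6 = 8.64.
Odds after that evidence = (1/399) × 8.64 = 72/3325.
Target odds = 0.85/0.15 = 17/3.
Need 40ⁿ ≥ 17/3 ÷ (72/3325) = 56525/216.
40¹ = 40 falls short of 56525/216 but 40² = 1600 reaches it, so n = 2.

2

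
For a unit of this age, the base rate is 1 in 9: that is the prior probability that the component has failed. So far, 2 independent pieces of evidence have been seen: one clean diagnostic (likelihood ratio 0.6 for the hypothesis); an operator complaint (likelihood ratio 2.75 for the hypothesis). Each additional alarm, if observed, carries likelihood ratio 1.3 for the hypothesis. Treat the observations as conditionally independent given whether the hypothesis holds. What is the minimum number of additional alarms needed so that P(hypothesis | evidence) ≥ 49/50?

Prior odds = (1/9)/(8/9) = 0.125.
Combined Bayes factor of the evidence already in hand = 0.6 × 2.75 = 1.65.
Odds after that evidence = 0.125 × 1.65 = 0.20625.
Target odds = 0.98/0.02 = 49.
Need 1.3ⁿ ≥ 49 ÷ 0.20625 = 7840/33.
1.3²⁰ ≈190.05 falls short of 7840/33 but 1.3²¹ ≈247.065 reaches it, so n = 21.

21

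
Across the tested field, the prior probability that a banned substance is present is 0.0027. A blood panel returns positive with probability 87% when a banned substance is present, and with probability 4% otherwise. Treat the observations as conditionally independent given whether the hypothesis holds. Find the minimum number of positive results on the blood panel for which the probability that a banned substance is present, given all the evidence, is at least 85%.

3

Prior odds: 0.0027 ÷ 0.9973 = 27/9973.
Likelihood ratio of a positive result = 0.87/0.04 = 21.75.
Target odds: 0.85 ÷ 0.15 = 17/3.
Need (27/9973) × 21.75ⁿ ≥ 17/3, i.e. 21.75ⁿ ≥ 169541/81.
21.75² = 473.0625 falls short of 169541/81 but 21.75³ = 658503/64 reaches it, so n = 3.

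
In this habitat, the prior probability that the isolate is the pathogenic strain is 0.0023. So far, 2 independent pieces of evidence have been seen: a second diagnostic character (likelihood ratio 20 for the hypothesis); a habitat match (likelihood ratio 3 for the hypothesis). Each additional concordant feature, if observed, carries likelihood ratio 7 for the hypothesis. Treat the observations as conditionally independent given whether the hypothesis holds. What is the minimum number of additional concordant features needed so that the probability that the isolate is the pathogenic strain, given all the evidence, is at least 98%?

4

Prior odds = 0.0023/0.9977 = 23/9977.
Combined Bayes factor of the evidence already in hand = 20 × 3 = 60.
Odds after that evidence = (23/9977) × 60 = 1380/9977.
Target odds = 0.98/0.02 = 49.
Need 7ⁿ ≥ 49 ÷ (1380/9977) = 488873/1380.
7³ = 343 falls short of 488873/1380 but 7⁴ = 2401 reaches it, so n = 4.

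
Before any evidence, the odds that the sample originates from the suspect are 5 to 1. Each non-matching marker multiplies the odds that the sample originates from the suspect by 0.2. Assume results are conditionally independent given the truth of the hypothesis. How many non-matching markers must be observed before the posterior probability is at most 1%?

4

Prior odds = 5.
Likelihood ratio per non-matching marker = 0.2.
Target posterior odds = 0.01/0.99 = 1/99.
Need 5 × 0.2ⁿ ≤ 1/99, i.e. 0.2ⁿ ≤ 1/495.
0.2³ = 0.008 is still above 1/495 but 0.2⁴ = 0.0016 is at or below it, so n = 4.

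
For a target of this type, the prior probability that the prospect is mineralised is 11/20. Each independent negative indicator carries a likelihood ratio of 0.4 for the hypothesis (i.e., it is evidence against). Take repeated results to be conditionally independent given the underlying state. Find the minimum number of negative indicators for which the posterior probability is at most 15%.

Prior odds: 0.55 ÷ 0.45 = 11/9.
Likelihood ratio per negative indicator = 0.4.
Target posterior odds = 0.15/0.85 = 3/17.
Need (11/9) × 0.4ⁿ ≤ 3/17, i.e. 0.4ⁿ ≤ 27/187.
0.4² = 0.16 is still above 27/187 but 0.4³ = 0.064 is at or below it, so n = 3.

3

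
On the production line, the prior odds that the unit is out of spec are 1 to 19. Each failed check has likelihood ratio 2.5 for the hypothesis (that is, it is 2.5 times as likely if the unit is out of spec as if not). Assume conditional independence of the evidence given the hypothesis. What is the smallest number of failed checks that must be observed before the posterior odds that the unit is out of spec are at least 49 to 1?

Prior odds = 1/19.
Likelihood ratio per failed check = 2.5.
Target odds = 49.
Need (1/19) × 2.5ⁿ ≥ 49, i.e. 2.5ⁿ ≥ 931.
2.5⁷ = 610.3515625 falls short of 931 but 2.5⁸ = 390625/256 reaches it, so n = 8.

8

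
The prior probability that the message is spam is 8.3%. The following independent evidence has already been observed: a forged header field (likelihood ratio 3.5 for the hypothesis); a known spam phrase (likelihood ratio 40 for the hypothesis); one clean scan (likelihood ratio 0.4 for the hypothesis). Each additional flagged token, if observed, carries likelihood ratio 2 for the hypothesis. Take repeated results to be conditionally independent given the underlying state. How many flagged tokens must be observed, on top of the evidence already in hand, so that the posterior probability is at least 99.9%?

8

Prior odds = 0.083/0.917 = 83/917.
Combined Bayes factor of the evidence already in hand = 3.5 × 40 × 0.4 = 56.
Odds after that evidence = (83/917) × 56 = 664/131.
Target odds = 0.999/0.001 = 999.
Need 2ⁿ ≥ 999 ÷ (664/131) = 130869/664.
2⁷ = 128 falls short of 130869/664 but 2⁸ = 256 reaches it, so n = 8.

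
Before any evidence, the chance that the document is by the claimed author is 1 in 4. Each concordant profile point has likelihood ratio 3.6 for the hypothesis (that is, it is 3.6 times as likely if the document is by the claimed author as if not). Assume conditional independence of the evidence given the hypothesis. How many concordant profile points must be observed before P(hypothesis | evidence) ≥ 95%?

4

Prior odds: 0.25 ÷ 0.75 = 1/3.
Likelihood ratio per concordant profile point = 3.6.
Target odds: 0.95 ÷ 0.05 = 19.
Need (1/3) × 3.6ⁿ ≥ 19, i.e. 3.6ⁿ ≥ 57.
3.6³ = 46.656 falls short of 57 but 3.6⁴ = 167.9616 reaches it, so n = 4.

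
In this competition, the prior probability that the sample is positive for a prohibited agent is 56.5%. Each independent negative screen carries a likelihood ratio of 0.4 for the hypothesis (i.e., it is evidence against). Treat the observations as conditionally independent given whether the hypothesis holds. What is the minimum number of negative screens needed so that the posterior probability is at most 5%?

Prior odds: 0.565 ÷ 0.435 = 113/87.
Likelihood ratio per negative screen = 0.4.
Target posterior odds = 0.05/0.95 = 1/19.
Need (113/87) × 0.4ⁿ ≤ 1/19, i.e. 0.4ⁿ ≤ 87/2147.
0.4³ = 0.064 is still above 87/2147 but 0.4⁴ = 0.0256 is at or below it, so n = 4.

4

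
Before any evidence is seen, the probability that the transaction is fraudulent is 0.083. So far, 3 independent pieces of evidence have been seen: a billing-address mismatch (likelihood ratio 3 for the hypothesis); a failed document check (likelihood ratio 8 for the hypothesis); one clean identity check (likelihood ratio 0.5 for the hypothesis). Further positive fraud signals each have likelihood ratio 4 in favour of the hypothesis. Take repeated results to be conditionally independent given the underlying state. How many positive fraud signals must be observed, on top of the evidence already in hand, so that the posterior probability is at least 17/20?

Prior odds = 0.083/0.917 = 83/917.
Combined Bayes factor of the evidence already in hand = 3 × 8 × 0.5 = 12.
Odds after that evidence = (83/917) × 12 = 996/917.
Target odds = 0.85/0.15 = 17/3.
Need 4ⁿ ≥ 17/3 ÷ (996/917) = 15589/2988.
4¹ = 4 falls short of 15589/2988 but 4² = 16 reaches it, so n = 2.

2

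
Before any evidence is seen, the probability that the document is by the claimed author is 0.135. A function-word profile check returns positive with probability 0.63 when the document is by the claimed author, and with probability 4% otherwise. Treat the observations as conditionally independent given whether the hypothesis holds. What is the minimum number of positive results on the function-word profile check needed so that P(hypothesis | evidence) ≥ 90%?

2

Prior odds = 0.135/0.865 = 27/173.
Likelihood ratio of a positive result = 0.63/0.04 = 15.75.
Target odds: 0.9 ÷ 0.1 = 9.
Require 15.75ⁿ ≥ 9 ÷ (27/173) = 173/3.
15.75¹ = 15.75 falls short of 173/3 but 15.75² = 248.0625 reaches it, so n = 2.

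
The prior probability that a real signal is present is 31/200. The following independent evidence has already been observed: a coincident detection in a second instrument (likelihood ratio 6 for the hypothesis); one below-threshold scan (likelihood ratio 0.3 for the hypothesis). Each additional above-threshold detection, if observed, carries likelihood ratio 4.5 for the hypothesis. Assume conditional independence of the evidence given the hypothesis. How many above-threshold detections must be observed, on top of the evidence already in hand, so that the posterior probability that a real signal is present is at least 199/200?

5

Prior odds = 0.155/0.845 = 31/169.
Combined Bayes factor of the evidence already in hand = 6 × 0.3 = 1.8.
Odds after that evidence = (31/169) × 1.8 = 279/845.
Target odds = 0.995/0.005 = 199.
Need 4.5ⁿ ≥ 199 ÷ (279/845) = 168155/279.
4.5⁴ = 410.0625 falls short of 168155/279 but 4.5⁵ = 1845.28125 reaches it, so n = 5.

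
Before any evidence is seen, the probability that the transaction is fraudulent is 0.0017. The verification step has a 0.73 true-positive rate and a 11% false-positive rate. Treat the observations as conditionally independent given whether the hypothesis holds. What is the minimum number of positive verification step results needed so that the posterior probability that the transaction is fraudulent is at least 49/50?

Prior odds = 0.0017/0.9983 = 17/9983.
Likelihood ratio of a positive result = 0.73/0.11 = 73/11.
Target posterior odds = 0.98/0.02 = 49.
Need (17/9983) × (73/11)ⁿ ≥ 49, i.e. (73/11)ⁿ ≥ 489167/17.
(73/11)⁵ ≈12872.1 falls short of 489167/17 but (73/11)⁶ ≈85424.2 reaches it, so n = 6.

6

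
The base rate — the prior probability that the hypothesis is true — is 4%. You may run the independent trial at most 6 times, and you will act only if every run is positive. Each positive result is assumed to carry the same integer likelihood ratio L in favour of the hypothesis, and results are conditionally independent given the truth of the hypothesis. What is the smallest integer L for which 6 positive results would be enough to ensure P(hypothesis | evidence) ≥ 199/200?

5

Prior odds = 0.04/0.96 = 1/24.
Target odds = 0.995/0.005 = 199.
Need L⁶ ≥ 199 ÷ (1/24) = 4776.
4⁶ = 4096 < 4776 ≤ 15625 = 5⁶, so L = 5.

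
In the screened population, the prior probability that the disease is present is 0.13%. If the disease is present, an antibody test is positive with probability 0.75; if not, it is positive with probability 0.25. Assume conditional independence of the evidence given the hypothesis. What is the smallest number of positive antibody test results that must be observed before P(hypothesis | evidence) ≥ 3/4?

8

Prior odds = 0.0013/0.9987 = 13/9987.
Likelihood ratio of a positive = 0.75/0.25 = 3.
Target posterior odds = 0.75/0.25 = 3.
Need (13/9987) × 3ⁿ ≥ 3, i.e. 3ⁿ ≥ 29961/13.
3⁷ = 2187 falls short of 29961/13 but 3⁸ = 6561 reaches it, so n = 8.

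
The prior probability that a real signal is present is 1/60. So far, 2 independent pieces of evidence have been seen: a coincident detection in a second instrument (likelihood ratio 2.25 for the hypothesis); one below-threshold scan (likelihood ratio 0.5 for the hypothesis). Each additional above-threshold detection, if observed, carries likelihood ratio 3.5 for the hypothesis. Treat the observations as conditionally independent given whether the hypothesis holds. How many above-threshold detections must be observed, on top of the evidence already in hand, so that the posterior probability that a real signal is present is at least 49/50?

Prior odds = (1/60)/(59/60) = 1/59.
Combined Bayes factor of the evidence already in hand = 2.25 × 0.5 = 1.125.
Odds after that evidence = (1/59) × 1.125 = 9/472.
Target odds = 0.98/0.02 = 49.
Need 3.5ⁿ ≥ 49 ÷ (9/472) = 23128/9.
3.5⁶ = 1838.265625 falls short of 23128/9 but 3.5⁷ = 823543/128 reaches it, so n = 7.

7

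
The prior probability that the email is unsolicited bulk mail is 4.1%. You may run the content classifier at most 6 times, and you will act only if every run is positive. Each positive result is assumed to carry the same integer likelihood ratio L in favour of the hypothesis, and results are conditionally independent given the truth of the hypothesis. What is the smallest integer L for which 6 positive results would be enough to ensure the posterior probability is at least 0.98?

4

Prior odds = 0.041/0.959 = 41/959.
Target odds = 0.98/0.02 = 49.
Need L⁶ ≥ 49 ÷ (41/959) = 46991/41.
3⁶ = 729 < 46991/41 ≤ 4096 = 4⁶, so L = 4.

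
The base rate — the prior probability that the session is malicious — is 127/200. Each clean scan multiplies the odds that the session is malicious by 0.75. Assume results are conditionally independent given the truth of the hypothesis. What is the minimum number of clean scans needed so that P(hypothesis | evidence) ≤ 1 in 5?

Prior odds = 0.635/0.365 = 127/73.
Likelihood ratio per clean scan = 0.75.
Target odds: 0.2 ÷ 0.8 = 0.25.
Need (127/73) × 0.75ⁿ ≤ 0.25, i.e. 0.75ⁿ ≤ 73/508.
0.75⁶ = 729/4096 is still above 73/508 but 0.75⁷ = 2187/16384 is at or below it, so n = 7.

7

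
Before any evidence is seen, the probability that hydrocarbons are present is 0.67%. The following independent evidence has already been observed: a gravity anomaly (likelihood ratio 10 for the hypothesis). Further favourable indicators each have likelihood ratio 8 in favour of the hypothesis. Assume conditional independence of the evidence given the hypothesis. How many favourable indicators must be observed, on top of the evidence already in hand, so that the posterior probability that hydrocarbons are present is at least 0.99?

4

Prior odds = 0.0067/0.9933 = 67/9933.
Bayes factor of the evidence already in hand = 10.
Odds after that evidence = (67/9933) × 10 = 670/9933.
Target odds = 0.99/0.01 = 99.
Need 8ⁿ ≥ 99 ÷ (670/9933) = 983367/670.
8³ = 512 falls short of 983367/670 but 8⁴ = 4096 reaches it, so n = 4.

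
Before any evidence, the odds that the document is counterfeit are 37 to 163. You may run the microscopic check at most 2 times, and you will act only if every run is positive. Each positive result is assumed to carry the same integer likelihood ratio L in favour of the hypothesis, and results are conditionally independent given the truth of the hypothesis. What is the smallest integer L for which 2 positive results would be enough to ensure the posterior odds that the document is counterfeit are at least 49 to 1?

Prior odds = 37/163.
Target odds = 49.
Need L² ≥ 49 ÷ (37/163) = 7987/37.
14² = 196 < 7987/37 ≤ 225 = 15², so L = 15.

15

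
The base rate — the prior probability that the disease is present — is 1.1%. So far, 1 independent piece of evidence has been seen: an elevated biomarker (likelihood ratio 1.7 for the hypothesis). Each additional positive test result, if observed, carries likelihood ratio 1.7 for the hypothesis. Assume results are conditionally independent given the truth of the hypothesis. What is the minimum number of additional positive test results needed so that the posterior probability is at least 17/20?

11

Prior odds = 0.011/0.989 = 11/989.
Bayes factor of the evidence already in hand = 1.7.
Odds after that evidence = (11/989) × 1.7 = 187/9890.
Target odds = 0.85/0.15 = 17/3.
Need 1.7ⁿ ≥ 17/3 ÷ (187/9890) = 9890/33.
1.7¹⁰ ≈201.599 falls short of 9890/33 but 1.7¹¹ ≈342.719 reaches it, so n = 11.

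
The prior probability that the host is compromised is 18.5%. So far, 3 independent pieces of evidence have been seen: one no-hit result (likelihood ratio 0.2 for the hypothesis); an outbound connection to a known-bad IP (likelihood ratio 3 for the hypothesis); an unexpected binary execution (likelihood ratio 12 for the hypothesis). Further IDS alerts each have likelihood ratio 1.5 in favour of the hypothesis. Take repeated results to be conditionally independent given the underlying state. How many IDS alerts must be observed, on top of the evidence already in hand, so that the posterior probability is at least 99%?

Prior odds = 0.185/0.815 = 37/163.
Combined Bayes factor of the evidence already in hand = 0.2 × 3 × 12 = 7.2.
Odds after that evidence = (37/163) × 7.2 = 1332/815.
Target odds = 0.99/0.01 = 99.
Need 1.5ⁿ ≥ 99 ÷ (1332/815) = 8965/148.
1.5¹⁰ = 59049/1024 falls short of 8965/148 but 1.5¹¹ = 177147/2048 reaches it, so n = 11.

11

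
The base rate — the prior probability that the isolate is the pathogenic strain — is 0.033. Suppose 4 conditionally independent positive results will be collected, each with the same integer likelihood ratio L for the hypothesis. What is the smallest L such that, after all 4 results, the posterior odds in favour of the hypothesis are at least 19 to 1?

5

Prior odds = 0.033/0.967 = 33/967.
Target odds = 19.
Need L⁴ ≥ 19 ÷ (33/967) = 18373/33.
4⁴ = 256 < 18373/33 ≤ 625 = 5⁴, so L = 5.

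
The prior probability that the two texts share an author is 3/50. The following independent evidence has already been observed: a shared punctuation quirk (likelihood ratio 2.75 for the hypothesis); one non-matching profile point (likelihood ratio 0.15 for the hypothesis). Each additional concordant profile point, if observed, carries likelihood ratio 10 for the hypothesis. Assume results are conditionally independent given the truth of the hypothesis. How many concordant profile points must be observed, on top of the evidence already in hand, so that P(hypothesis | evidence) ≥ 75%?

3

Prior odds = 0.06/0.94 = 3/47.
Combined Bayes factor of the evidence already in hand = 2.75 × 0.15 = 0.4125.
Odds after that evidence = (3/47) × 0.4125 = 99/3760.
Target odds = 0.75/0.25 = 3.
Need 10ⁿ ≥ 3 ÷ (99/3760) = 3760/33.
10² = 100 falls short of 3760/33 but 10³ = 1000 reaches it, so n = 3.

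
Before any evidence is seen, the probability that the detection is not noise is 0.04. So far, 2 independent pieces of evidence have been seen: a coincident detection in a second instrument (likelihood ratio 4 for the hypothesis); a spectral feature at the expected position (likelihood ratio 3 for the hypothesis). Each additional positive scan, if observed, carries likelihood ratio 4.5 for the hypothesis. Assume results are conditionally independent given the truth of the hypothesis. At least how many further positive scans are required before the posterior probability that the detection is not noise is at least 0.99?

4

Prior odds = 0.04/0.96 = 1/24.
Combined Bayes factor of the evidence already in hand = 4 × 3 = 12.
Odds after that evidence = (1/24) × 12 = 0.5.
Target odds = 0.99/0.01 = 99.
Need 4.5ⁿ ≥ 99 ÷ 0.5 = 198.
4.5³ = 91.125 falls short of 198 but 4.5⁴ = 410.0625 reaches it, so n = 4.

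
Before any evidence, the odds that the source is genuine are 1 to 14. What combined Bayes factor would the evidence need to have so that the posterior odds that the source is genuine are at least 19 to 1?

266

Prior odds = 1/14.
Target odds = 19.
Required Bayes factor = 19 ÷ (1/14) = 266.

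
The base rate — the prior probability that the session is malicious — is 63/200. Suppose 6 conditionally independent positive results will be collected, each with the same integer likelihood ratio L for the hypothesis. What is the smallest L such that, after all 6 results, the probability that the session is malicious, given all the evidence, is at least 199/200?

3

Prior odds = 0.315/0.685 = 63/137.
Target odds = 0.995/0.005 = 199.
Need L⁶ ≥ 199 ÷ (63/137) = 27263/63.
2⁶ = 64 < 27263/63 ≤ 729 = 3⁶, so L = 3.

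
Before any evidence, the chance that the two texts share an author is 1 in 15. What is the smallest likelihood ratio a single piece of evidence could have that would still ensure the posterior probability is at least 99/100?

1386

Prior odds = (1/15)/(14/15) = 1/14.
Target odds = 0.99/0.01 = 99.
Required Bayes factor = 99 ÷ (1/14) = 1386.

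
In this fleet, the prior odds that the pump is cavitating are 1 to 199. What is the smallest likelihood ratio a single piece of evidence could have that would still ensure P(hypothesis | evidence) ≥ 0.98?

9751

Prior odds = 1/199.
Target odds = 0.98/0.02 = 49.
Required Bayes factor = 49 ÷ (1/199) = 9751.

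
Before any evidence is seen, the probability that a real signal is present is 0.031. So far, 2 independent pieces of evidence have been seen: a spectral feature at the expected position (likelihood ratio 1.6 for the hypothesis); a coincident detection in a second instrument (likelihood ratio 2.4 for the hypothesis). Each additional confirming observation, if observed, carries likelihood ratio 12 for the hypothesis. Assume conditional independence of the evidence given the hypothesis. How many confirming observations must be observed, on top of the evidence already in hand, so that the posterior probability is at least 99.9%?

Prior odds = 0.031/0.969 = 31/969.
Combined Bayes factor of the evidence already in hand = 1.6 × 2.4 = 3.84.
Odds after that evidence = (31/969) × 3.84 = 992/8075.
Target odds = 0.999/0.001 = 999.
Need 12ⁿ ≥ 999 ÷ (992/8075) = 8066925/992.
12³ = 1728 falls short of 8066925/992 but 12⁴ = 20736 reaches it, so n = 4.

4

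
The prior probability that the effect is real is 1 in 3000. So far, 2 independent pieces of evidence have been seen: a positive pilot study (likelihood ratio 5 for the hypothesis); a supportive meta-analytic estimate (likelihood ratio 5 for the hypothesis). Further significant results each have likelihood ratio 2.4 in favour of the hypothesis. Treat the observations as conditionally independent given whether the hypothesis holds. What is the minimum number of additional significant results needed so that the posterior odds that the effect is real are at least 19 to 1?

9

Prior odds = (1/3000)/(2999/3000) = 1/2999.
Combined Bayes factor of the evidence already in hand = 5 × 5 = 25.
Odds after that evidence = (1/2999) × 25 = 25/2999.
Target odds = 19.
Need 2.4ⁿ ≥ 19 ÷ (25/2999) = 2279.24.
2.4⁸ = 429981696/390625 falls short of 2279.24 but 2.4⁹ ≈2641.81 reaches it, so n = 9.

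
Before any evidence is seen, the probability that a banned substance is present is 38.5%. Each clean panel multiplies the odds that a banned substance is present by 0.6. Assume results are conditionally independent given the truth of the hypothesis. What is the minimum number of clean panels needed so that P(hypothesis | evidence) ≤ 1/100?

9

Prior odds: 0.385 ÷ 0.615 = 77/123.
Likelihood ratio per clean panel = 0.6.
Target posterior odds = 0.01/0.99 = 1/99.
Need (77/123) × 0.6ⁿ ≤ 1/99, i.e. 0.6ⁿ ≤ 41/2541.
0.6⁸ = 6561/390625 is still above 41/2541 but 0.6⁹ = 19683/1953125 is at or below it, so n = 9.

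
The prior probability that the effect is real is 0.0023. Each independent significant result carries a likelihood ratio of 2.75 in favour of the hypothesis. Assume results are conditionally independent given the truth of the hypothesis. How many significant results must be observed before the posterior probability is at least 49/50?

10

Prior odds: 0.0023 ÷ 0.9977 = 23/9977.
Likelihood ratio per significant result = 2.75.
Target posterior odds = 0.98/0.02 = 49.
Require 2.75ⁿ ≥ 49 ÷ (23/9977) = 488873/23.
2.75⁹ ≈8994.86 falls short of 488873/23 but 2.75¹⁰ ≈24735.9 reaches it, so n = 10.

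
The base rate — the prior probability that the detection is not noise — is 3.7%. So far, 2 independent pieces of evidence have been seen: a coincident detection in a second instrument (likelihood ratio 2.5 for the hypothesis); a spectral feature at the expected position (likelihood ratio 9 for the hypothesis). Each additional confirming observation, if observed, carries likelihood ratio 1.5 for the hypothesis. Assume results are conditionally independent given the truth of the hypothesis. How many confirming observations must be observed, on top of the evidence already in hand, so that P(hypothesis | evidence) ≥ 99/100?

12

Prior odds = 0.037/0.963 = 37/963.
Combined Bayes factor of the evidence already in hand = 2.5 × 9 = 22.5.
Odds after that evidence = (37/963) × 22.5 = 185/214.
Target odds = 0.99/0.01 = 99.
Need 1.5ⁿ ≥ 99 ÷ (185/214) = 21186/185.
1.5¹¹ = 177147/2048 falls short of 21186/185 but 1.5¹² = 531441/4096 reaches it, so n = 12.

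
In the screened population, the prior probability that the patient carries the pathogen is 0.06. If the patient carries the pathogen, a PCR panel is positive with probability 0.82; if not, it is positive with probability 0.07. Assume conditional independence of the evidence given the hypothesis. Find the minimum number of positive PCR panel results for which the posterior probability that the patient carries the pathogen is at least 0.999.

Prior odds = 0.06/0.94 = 3/47.
Likelihood ratio of a positive = 0.82/0.07 = 82/7.
Target posterior odds = 0.999/0.001 = 999.
Need (3/47) × (82/7)ⁿ ≥ 999, i.e. (82/7)ⁿ ≥ 15651.
(82/7)³ = 551368/343 falls short of 15651 but (82/7)⁴ = 45212176/2401 reaches it, so n = 4.

4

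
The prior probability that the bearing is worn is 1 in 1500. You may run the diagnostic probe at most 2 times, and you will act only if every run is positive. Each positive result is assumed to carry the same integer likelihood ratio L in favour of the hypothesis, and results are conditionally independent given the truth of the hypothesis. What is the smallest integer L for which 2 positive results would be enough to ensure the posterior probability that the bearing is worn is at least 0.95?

169

Prior odds = (1/1500)/(1499/1500) = 1/1499.
Target odds = 0.95/0.05 = 19.
Need L² ≥ 19 ÷ (1/1499) = 28481.
168² = 28224 < 28481 ≤ 28561 = 169², so L = 169.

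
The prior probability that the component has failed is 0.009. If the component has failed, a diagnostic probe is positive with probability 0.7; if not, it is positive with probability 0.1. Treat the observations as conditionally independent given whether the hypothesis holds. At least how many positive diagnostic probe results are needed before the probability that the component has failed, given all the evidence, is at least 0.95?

Prior odds = 0.009/0.991 = 9/991.
Likelihood ratio of a positive = 0.7/0.1 = 7.
Target posterior odds = 0.95/0.05 = 19.
Require 7ⁿ ≥ 19 ÷ (9/991) = 18829/9.
7³ = 343 falls short of 18829/9 but 7⁴ = 2401 reaches it, so n = 4.

4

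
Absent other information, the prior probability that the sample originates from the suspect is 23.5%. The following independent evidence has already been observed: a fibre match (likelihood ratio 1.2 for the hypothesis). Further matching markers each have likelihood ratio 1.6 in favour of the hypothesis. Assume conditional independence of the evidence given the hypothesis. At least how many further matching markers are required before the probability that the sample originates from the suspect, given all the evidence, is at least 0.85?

6

Prior odds = 0.235/0.765 = 47/153.
Bayes factor of the evidence already in hand = 1.2.
Odds after that evidence = (47/153) × 1.2 = 94/255.
Target odds = 0.85/0.15 = 17/3.
Need 1.6ⁿ ≥ 17/3 ÷ (94/255) = 1445/94.
1.6⁵ = 10.48576 falls short of 1445/94 but 1.6⁶ = 262144/15625 reaches it, so n = 6.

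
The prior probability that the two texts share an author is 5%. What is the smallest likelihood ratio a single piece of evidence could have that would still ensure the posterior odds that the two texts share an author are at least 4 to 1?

76

Prior odds = 0.05/0.95 = 1/19.
Target odds = 4.
Required Bayes factor = 4 ÷ (1/19) = 76.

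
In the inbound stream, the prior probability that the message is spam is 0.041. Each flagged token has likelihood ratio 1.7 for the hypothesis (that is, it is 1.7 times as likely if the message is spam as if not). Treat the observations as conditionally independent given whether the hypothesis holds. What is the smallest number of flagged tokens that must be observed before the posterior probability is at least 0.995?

Prior odds: 0.041 ÷ 0.959 = 41/959.
Likelihood ratio per flagged token = 1.7.
Target odds: 0.995 ÷ 0.005 = 199.
Need (41/959) × 1.7ⁿ ≥ 199, i.e. 1.7ⁿ ≥ 190841/41.
1.7¹⁵ ≈2862.42 falls short of 190841/41 but 1.7¹⁶ ≈4866.12 reaches it, so n = 16.

16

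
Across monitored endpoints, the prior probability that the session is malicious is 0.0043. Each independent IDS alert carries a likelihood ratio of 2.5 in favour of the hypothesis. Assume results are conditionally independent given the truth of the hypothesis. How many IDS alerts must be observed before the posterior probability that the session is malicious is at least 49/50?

11

Prior odds: 0.0043 ÷ 0.9957 = 43/9957.
Likelihood ratio per IDS alert = 2.5.
Target posterior odds = 0.98/0.02 = 49.
Require 2.5ⁿ ≥ 49 ÷ (43/9957) = 487893/43.
2.5¹⁰ = 9765625/1024 falls short of 487893/43 but 2.5¹¹ = 48828125/2048 reaches it, so n = 11.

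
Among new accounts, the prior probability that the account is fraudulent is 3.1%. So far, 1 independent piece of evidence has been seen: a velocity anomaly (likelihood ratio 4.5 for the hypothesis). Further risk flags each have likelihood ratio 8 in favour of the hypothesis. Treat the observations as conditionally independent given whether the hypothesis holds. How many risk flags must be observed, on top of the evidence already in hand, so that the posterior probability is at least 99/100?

Prior odds = 0.031/0.969 = 31/969.
Bayes factor of the evidence already in hand = 4.5.
Odds after that evidence = (31/969) × 4.5 = 93/646.
Target odds = 0.99/0.01 = 99.
Need 8ⁿ ≥ 99 ÷ (93/646) = 21318/31.
8³ = 512 falls short of 21318/31 but 8⁴ = 4096 reaches it, so n = 4.

4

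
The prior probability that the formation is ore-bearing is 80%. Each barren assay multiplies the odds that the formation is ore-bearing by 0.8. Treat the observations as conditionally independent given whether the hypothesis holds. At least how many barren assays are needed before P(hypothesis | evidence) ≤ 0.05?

20

Prior odds: 0.8 ÷ 0.2 = 4.
Likelihood ratio per barren assay = 0.8.
Target posterior odds = 0.05/0.95 = 1/19.
Require 0.8ⁿ ≤ 1/19 ÷ 4 = 1/76.
0.8¹⁹ ≈0.0144115 is still above 1/76 but 0.8²⁰ ≈0.0115292 is at or below it, so n = 20.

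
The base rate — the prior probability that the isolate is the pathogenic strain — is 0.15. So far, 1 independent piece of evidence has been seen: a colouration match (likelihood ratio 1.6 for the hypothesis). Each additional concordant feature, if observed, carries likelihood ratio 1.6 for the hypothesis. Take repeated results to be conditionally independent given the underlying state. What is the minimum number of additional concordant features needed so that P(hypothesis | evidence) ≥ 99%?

Prior odds = 0.15/0.85 = 3/17.
Bayes factor of the evidence already in hand = 1.6.
Odds after that evidence = (3/17) × 1.6 = 24/85.
Target odds = 0.99/0.01 = 99.
Need 1.6ⁿ ≥ 99 ÷ (24/85) = 350.625.
1.6¹² ≈281.475 falls short of 350.625 but 1.6¹³ ≈450.36 reaches it, so n = 13.

13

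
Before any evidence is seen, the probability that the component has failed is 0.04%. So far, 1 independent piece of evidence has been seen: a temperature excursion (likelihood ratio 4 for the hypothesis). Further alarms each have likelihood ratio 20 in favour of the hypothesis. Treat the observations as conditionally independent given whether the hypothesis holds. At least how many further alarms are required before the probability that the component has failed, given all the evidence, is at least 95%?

Prior odds = 0.0004/0.9996 = 1/2499.
Bayes factor of the evidence already in hand = 4.
Odds after that evidence = (1/2499) × 4 = 4/2499.
Target odds = 0.95/0.05 = 19.
Need 20ⁿ ≥ 19 ÷ (4/2499) = 11870.25.
20³ = 8000 falls short of 11870.25 but 20⁴ = 160000 reaches it, so n = 4.

4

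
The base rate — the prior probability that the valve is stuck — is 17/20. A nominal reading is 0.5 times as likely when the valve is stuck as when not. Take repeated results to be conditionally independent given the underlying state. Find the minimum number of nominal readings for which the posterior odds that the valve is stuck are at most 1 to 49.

Prior odds = 0.85/0.15 = 17/3.
Likelihood ratio per nominal reading = 0.5.
Target odds = 1/49.
Need (17/3) × 0.5ⁿ ≤ 1/49, i.e. 0.5ⁿ ≤ 3/833.
0.5⁸ = 0.00390625 is still above 3/833 but 0.5⁹ = 0.001953125 is at or below it, so n = 9.

9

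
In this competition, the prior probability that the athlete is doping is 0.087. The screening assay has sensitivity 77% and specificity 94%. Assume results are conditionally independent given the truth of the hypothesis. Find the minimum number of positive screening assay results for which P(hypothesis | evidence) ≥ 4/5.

2

Prior odds = 0.087/0.913 = 87/913.
False-positive rate = 1 − 0.94 = 0.06; likelihood ratio of a positive = 0.77/0.06 = 77/6.
Target posterior odds = 0.8/0.2 = 4.
Need (87/913) × (77/6)ⁿ ≥ 4, i.e. (77/6)ⁿ ≥ 3652/87.
(77/6)¹ = 77/6 falls short of 3652/87 but (77/6)² = 5929/36 reaches it, so n = 2.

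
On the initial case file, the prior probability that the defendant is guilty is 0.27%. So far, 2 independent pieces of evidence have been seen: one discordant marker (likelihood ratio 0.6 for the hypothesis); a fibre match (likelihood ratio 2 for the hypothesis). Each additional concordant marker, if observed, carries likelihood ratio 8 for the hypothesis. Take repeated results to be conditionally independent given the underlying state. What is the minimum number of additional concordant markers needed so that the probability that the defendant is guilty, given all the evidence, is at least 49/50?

5

Prior odds = 0.0027/0.9973 = 27/9973.
Combined Bayes factor of the evidence already in hand = 0.6 × 2 = 1.2.
Odds after that evidence = (27/9973) × 1.2 = 162/49865.
Target odds = 0.98/0.02 = 49.
Need 8ⁿ ≥ 49 ÷ (162/49865) = 2443385/162.
8⁴ = 4096 falls short of 2443385/162 but 8⁵ = 32768 reaches it, so n = 5.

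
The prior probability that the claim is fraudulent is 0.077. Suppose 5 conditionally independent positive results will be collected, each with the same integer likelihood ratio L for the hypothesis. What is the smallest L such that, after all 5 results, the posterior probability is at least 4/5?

3

Prior odds = 0.077/0.923 = 77/923.
Target odds = 0.8/0.2 = 4.
Need L⁵ ≥ 4 ÷ (77/923) = 3692/77.
2⁵ = 32 < 3692/77 ≤ 243 = 3⁵, so L = 3.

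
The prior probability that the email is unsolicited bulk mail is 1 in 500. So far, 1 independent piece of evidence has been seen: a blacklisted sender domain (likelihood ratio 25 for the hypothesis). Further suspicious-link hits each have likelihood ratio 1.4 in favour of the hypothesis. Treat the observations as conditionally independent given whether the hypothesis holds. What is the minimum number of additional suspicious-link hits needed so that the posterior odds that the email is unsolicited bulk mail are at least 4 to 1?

Prior odds = 0.002/0.998 = 1/499.
Bayes factor of the evidence already in hand = 25.
Odds after that evidence = (1/499) × 25 = 25/499.
Target odds = 4.
Need 1.4ⁿ ≥ 4 ÷ (25/499) = 79.84.
1.4¹³ ≈79.3715 falls short of 79.84 but 1.4¹⁴ ≈111.12 reaches it, so n = 14.

14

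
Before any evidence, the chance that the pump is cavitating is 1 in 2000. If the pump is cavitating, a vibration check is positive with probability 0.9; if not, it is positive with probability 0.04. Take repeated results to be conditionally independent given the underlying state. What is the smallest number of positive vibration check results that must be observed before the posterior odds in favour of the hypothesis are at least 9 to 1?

4

Prior odds: 0.0005 ÷ 0.9995 = 1/1999.
Likelihood ratio of a positive = 0.9/0.04 = 22.5.
Target odds = 9.
Require 22.5ⁿ ≥ 9 ÷ (1/1999) = 17991.
22.5³ = 11390.625 falls short of 17991 but 22.5⁴ = 256289.0625 reaches it, so n = 4.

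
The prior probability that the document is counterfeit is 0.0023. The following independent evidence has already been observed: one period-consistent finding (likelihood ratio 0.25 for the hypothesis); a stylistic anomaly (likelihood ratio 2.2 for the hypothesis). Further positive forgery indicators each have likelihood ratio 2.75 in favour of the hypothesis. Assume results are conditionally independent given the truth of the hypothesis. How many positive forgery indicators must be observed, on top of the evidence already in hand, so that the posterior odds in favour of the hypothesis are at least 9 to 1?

9

Prior odds = 0.0023/0.9977 = 23/9977.
Combined Bayes factor of the evidence already in hand = 0.25 × 2.2 = 0.55.
Odds after that evidence = (23/9977) × 0.55 = 23/18140.
Target odds = 9.
Need 2.75ⁿ ≥ 9 ÷ (23/18140) = 163260/23.
2.75⁸ = 214358881/65536 falls short of 163260/23 but 2.75⁹ ≈8994.86 reaches it, so n = 9.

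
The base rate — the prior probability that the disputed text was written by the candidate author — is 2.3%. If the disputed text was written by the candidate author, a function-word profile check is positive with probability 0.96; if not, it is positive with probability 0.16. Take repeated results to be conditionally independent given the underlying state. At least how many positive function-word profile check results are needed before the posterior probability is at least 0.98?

Prior odds = 0.023/0.977 = 23/977.
Likelihood ratio of a positive = 0.96/0.16 = 6.
Target posterior odds = 0.98/0.02 = 49.
Need (23/977) × 6ⁿ ≥ 49, i.e. 6ⁿ ≥ 47873/23.
6⁴ = 1296 falls short of 47873/23 but 6⁵ = 7776 reaches it, so n = 5.

5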